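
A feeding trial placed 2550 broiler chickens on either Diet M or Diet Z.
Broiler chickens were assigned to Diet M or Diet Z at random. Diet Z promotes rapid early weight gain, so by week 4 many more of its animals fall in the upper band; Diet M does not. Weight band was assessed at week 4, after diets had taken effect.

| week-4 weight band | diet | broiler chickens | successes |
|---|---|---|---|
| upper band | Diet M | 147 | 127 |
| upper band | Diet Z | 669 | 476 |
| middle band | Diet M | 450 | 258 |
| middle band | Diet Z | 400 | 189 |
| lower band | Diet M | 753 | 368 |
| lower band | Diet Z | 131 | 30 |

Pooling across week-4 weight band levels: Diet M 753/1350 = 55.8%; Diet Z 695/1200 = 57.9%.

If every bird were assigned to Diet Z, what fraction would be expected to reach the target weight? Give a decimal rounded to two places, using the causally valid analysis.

The distribution of week-4 weight band is itself part of what the diet does — it is an intermediate outcome. Holding it fixed would remove that part of the effect; the total effect is the pooled difference.
So P(outcome | do(Diet Z)) is just the pooled rate for Diet Z: 695/1200 = 0.579.

0.58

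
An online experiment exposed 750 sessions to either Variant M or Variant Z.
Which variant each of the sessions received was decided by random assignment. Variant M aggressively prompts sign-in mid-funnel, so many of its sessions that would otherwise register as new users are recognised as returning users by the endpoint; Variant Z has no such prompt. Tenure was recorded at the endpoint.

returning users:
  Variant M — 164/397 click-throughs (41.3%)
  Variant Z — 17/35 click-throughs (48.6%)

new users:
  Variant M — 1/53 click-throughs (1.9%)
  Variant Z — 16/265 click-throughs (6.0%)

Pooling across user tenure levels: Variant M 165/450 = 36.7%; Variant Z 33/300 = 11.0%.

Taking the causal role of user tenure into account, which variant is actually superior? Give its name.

Within every user tenure level Variant Z has the higher rate, yet pooled Variant M does — Simpson's reversal.
User tenure is downstream of the variant. One should not condition on a consequence of treatment, so the overall rates are the right comparison.
Pooled: Variant M 36.7% vs Variant Z 11.0%; Variant M is higher overall.

Variant M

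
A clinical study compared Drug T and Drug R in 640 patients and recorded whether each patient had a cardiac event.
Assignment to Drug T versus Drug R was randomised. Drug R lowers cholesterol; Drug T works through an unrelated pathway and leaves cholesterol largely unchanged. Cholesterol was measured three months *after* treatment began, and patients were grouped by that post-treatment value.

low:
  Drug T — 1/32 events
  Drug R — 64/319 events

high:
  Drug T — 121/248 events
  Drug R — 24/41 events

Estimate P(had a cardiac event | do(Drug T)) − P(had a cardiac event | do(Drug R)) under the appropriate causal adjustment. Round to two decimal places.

+0.19

Drug T is lower inside every cholesterol stratum but Drug R is lower in aggregate. Whether to stratify depends on how cholesterol relates to the drug.
Cholesterol is downstream of the drug. One should not condition on a consequence of treatment, so the overall rates are the right comparison.
The causal difference is the pooled difference: 0.436 − 0.244 = +0.191.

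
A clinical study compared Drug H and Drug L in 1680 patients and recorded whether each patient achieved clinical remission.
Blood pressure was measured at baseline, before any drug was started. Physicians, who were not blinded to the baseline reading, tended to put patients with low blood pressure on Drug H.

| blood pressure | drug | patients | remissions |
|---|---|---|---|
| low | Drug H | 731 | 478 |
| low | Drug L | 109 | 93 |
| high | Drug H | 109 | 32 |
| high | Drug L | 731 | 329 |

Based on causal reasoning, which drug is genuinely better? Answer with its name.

The imbalance in blood pressure arose from how patients were allocated, not from anything the drug did; and blood pressure independently affects the outcome. The pooled gap is confounded — condition on blood pressure.
Within each level — low: 65.4% vs 85.3%; high: 29.4% vs 45.0% — Drug L is higher every time.

Drug L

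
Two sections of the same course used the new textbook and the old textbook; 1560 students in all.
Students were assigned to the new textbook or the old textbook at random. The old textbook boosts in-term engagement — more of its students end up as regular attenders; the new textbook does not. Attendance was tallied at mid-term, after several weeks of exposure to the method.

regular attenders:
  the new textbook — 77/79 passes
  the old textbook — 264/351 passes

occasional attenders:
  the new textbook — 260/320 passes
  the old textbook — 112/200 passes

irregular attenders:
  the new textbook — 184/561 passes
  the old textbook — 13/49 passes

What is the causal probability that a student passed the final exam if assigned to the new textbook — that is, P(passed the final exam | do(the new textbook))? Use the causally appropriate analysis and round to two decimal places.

Stratifying would compare teaching methods among students the teaching methods themselves sorted into mid-term attendance groups — a form of selection on an intermediate. The unconditioned pooled rates give the total causal effect.
So P(outcome | do(the new textbook)) is just the pooled rate for the new textbook: 521/960 = 0.543.

0.54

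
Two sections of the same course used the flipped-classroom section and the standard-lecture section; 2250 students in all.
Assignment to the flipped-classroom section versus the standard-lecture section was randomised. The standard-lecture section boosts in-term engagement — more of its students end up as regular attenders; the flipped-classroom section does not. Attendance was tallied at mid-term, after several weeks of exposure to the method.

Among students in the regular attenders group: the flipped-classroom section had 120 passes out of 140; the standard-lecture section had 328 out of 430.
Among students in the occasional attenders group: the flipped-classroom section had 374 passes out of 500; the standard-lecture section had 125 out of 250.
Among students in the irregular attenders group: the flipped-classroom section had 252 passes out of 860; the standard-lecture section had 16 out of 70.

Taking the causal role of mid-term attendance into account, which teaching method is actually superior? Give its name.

Within every mid-term attendance level the flipped-classroom section has the higher rate, yet pooled the standard-lecture section does — Simpson's reversal.
Mid-term attendance lies on the pathway teaching method → mid-term attendance → outcome, so adjusting for it blocks the indirect effect. For the total causal effect of teaching method, use the unadjusted pooled rates.
Pooled: the flipped-classroom section 49.7% vs the standard-lecture section 62.5%; the standard-lecture section is higher overall.

the standard-lecture section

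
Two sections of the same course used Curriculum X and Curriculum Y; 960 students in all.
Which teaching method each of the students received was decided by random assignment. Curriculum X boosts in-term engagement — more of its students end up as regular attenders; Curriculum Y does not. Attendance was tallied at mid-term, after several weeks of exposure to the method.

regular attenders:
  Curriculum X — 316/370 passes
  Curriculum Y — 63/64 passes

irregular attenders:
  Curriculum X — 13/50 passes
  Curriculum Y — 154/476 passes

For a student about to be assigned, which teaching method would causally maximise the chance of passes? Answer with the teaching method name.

Curriculum Y is higher inside every mid-term attendance stratum but Curriculum X is higher in aggregate. Whether to stratify depends on how mid-term attendance relates to the teaching method.
Because the teaching method influences mid-term attendance, mid-term attendance is a post-treatment mediator, not a confounder. Stratifying on it would bias the estimate; the causal effect is the crude pooled difference.
Pooled: Curriculum X 78.3% vs Curriculum Y 40.2%; Curriculum X is higher overall.

Curriculum X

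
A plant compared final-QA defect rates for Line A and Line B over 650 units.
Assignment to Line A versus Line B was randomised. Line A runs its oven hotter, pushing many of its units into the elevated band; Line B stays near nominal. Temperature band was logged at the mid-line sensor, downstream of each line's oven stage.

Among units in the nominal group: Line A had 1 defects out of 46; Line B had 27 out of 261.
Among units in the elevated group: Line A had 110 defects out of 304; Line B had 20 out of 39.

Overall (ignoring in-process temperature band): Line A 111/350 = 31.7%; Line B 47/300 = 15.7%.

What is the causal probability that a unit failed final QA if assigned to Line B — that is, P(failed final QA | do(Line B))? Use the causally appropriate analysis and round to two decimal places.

0.16

Line A is lower inside every in-process temperature band stratum but Line B is lower in aggregate. Whether to stratify depends on how in-process temperature band relates to the line.
The distribution of in-process temperature band is itself part of what the line does — it is an intermediate outcome. Holding it fixed would remove that part of the effect; the total effect is the pooled difference.
So P(outcome | do(Line B)) is just the pooled rate for Line B: 47/300 = 0.157.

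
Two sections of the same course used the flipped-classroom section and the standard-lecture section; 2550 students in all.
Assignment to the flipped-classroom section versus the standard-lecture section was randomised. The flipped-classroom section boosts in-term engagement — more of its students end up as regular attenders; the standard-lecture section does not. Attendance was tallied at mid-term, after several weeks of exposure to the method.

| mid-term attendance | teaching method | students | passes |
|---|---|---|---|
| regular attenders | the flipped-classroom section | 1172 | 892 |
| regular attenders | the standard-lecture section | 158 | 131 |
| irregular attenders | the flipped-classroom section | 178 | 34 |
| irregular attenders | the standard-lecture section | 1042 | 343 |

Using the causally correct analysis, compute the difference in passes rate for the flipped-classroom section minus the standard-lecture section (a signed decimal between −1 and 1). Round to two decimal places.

+0.29

The stratified and pooled comparisons disagree (the standard-lecture section wins within each mid-term attendance; the flipped-classroom section wins overall), so the answer turns on the causal role of mid-term attendance.
Mid-term attendance lies on the pathway teaching method → mid-term attendance → outcome, so adjusting for it blocks the indirect effect. For the total causal effect of teaching method, use the unadjusted pooled rates.
The causal difference is the pooled difference: 0.686 − 0.395 = +0.291.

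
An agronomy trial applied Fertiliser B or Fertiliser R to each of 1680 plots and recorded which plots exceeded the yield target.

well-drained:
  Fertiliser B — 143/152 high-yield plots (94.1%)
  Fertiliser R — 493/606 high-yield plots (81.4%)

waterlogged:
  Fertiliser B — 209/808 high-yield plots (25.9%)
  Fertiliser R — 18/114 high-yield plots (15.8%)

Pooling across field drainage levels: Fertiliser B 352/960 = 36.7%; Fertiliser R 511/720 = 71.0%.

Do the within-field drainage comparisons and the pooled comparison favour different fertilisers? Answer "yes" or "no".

yes

Within each field drainage level (well-drained 94.1% vs 81.4%; waterlogged 25.9% vs 15.8%), Fertiliser B has the higher rate every time. Pooled: 36.7% vs 71.0% — Fertiliser R has the higher rate overall. The two comparisons disagree.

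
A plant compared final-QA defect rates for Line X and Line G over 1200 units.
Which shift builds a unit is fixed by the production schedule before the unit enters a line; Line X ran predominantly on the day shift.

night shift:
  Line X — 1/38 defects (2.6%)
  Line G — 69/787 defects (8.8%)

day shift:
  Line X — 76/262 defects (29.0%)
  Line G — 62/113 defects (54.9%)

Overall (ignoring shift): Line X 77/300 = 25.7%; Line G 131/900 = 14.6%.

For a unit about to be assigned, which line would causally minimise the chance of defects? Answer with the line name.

The stratified and pooled comparisons disagree (Line X wins within each shift; Line G wins overall), so the answer turns on the causal role of shift.
Nothing the line does changes shift; the imbalance is an allocation artefact. With shift also predicting the outcome, the pooled figure is confounded, and the within-stratum comparison is the causal one.
Within each level — night shift: 2.6% vs 8.8%; day shift: 29.0% vs 54.9% — Line X is lower every time.

Line X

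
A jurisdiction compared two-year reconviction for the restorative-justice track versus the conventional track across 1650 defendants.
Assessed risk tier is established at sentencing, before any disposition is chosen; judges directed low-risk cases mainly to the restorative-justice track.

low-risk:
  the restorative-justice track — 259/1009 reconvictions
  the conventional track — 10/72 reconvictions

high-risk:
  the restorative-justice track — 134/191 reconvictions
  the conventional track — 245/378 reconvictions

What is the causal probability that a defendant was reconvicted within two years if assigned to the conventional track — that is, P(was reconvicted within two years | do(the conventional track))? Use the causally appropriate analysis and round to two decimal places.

0.31

Within every assessed risk tier level the conventional track has the lower rate, yet pooled the restorative-justice track does — Simpson's reversal.
Here assessed risk tier is a common cause — it drives both which disposition a case falls under and the outcome. The crude comparison mixes populations; the stratum-specific rates are the causally relevant ones.
Standardising the conventional track to the population assessed risk tier mix: 0.655·10/72 + 0.345·245/378 = 0.315.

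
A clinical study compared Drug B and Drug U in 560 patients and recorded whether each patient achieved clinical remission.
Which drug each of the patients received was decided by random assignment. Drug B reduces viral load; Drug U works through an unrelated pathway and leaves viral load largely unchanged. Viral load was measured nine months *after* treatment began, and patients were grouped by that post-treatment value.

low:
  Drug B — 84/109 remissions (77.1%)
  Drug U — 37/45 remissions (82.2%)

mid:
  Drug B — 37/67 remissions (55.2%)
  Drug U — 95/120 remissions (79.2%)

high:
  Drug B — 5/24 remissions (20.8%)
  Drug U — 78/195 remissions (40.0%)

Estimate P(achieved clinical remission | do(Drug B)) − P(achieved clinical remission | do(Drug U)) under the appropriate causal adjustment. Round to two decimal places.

The stratified and pooled comparisons disagree (Drug U wins within each viral load; Drug B wins overall), so the answer turns on the causal role of viral load.
Viral load here is a post-treatment variable shaped by the drug; conditioning on it would introduce bias rather than remove it. The overall comparison is the causal one.
The causal difference is the pooled difference: 0.630 − 0.583 = +0.047.

+0.05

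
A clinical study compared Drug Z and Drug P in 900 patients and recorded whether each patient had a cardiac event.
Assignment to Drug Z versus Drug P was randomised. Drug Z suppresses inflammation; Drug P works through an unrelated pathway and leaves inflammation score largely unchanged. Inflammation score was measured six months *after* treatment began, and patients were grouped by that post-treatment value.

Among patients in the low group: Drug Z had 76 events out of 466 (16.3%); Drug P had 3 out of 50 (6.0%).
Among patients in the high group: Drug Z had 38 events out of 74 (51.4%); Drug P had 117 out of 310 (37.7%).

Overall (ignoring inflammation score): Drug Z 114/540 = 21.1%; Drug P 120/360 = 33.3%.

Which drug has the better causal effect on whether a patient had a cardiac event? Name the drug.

Drug Z

Inflammation score is recorded after the drug and is itself shifted by it — it sits on the causal path from drug to outcome. Conditioning on a mediator would strip out part of the effect we want; the pooled comparison gives the total causal effect.
Pooled: Drug Z 21.1% vs Drug P 33.3%; Drug Z is lower overall.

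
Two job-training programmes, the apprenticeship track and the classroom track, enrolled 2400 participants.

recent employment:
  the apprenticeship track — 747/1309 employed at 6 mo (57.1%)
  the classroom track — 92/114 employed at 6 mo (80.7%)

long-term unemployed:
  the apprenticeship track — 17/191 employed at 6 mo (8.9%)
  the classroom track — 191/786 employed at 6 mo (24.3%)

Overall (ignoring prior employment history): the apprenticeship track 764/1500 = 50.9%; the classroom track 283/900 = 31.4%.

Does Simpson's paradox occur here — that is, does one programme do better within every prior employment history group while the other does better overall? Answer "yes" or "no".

Within each prior employment history level (recent employment 57.1% vs 80.7%; long-term unemployed 8.9% vs 24.3%), the classroom track has the higher rate every time. Pooled: 50.9% vs 31.4% — the apprenticeship track has the higher rate overall. The two comparisons disagree.

yes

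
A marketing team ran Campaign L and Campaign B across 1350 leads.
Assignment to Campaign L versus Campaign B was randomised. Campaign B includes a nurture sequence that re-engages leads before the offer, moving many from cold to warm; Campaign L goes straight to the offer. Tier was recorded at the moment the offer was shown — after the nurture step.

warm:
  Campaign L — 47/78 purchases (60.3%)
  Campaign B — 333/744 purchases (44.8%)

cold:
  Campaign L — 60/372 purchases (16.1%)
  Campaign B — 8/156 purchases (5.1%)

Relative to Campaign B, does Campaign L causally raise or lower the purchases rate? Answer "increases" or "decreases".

Engagement tier lies on the pathway campaign → engagement tier → outcome, so adjusting for it blocks the indirect effect. For the total causal effect of campaign, use the unadjusted pooled rates.
Pooled: Campaign L 23.8% vs Campaign B 37.9%; Campaign B is higher overall.

decreases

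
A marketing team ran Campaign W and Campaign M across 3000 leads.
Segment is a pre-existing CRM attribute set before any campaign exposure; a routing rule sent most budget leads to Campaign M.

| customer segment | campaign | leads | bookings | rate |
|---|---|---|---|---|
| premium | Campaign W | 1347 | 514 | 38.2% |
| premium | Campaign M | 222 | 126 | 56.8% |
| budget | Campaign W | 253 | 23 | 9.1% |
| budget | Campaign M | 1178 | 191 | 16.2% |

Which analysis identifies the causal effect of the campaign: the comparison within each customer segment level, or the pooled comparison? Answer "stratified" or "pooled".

stratified

The stratified and pooled comparisons disagree (Campaign M wins within each customer segment; Campaign W wins overall), so the answer turns on the causal role of customer segment.
Customer segment differs across campaigns for reasons unrelated to any effect of the campaign itself, and it separately predicts the outcome — a classic confounder. We must compare within customer segment levels.
Within each level — premium: 38.2% vs 56.8%; budget: 9.1% vs 16.2% — Campaign M is higher every time.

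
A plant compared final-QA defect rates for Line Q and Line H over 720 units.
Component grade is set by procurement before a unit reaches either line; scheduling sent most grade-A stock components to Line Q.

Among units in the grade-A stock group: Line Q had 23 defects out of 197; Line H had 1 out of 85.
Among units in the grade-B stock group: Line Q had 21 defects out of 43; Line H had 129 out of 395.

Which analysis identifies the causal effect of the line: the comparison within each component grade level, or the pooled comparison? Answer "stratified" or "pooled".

Line H is lower inside every component grade stratum but Line Q is lower in aggregate. Whether to stratify depends on how component grade relates to the line.
Component grade satisfies the back-door criterion: it is not a descendant of the line, and it blocks the spurious path from line to outcome. Adjusting for it (i.e., using the within-component grade rates) gives the causal effect.
Within each level — grade-A stock: 11.7% vs 1.2%; grade-B stock: 48.8% vs 32.7% — Line H is lower every time.

stratified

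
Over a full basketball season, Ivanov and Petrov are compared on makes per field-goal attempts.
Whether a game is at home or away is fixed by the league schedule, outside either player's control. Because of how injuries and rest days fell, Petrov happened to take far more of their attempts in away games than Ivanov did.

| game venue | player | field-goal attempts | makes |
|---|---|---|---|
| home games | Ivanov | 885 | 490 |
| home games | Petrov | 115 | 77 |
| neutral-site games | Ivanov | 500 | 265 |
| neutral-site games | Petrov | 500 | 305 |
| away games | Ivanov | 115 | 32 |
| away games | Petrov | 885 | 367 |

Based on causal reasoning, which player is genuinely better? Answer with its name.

Petrov

Game venue is set before the player has any effect — it is not caused by the player — and it independently drives the outcome. That makes it a confounder, so the causal comparison is within game venue levels.
Within each level — home games: 55.4% vs 67.0%; neutral-site games: 53.0% vs 61.0%; away games: 27.8% vs 41.5% — Petrov is higher every time.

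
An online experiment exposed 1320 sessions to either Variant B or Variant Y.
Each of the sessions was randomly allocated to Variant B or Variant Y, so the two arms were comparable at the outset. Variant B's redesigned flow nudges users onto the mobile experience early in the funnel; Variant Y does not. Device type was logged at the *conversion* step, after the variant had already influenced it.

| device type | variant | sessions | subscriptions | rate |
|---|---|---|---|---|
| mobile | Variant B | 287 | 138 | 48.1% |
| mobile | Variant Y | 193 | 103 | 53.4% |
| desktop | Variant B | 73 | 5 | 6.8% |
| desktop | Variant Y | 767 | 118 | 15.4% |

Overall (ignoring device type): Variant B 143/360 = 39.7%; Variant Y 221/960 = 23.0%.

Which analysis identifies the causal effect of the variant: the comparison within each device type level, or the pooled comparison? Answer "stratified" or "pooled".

pooled

The stratified and pooled comparisons disagree (Variant Y wins within each device type; Variant B wins overall), so the answer turns on the causal role of device type.
Device type lies on the pathway variant → device type → outcome, so adjusting for it blocks the indirect effect. For the total causal effect of variant, use the unadjusted pooled rates.
Pooled: Variant B 39.7% vs Variant Y 23.0%; Variant B is higher overall.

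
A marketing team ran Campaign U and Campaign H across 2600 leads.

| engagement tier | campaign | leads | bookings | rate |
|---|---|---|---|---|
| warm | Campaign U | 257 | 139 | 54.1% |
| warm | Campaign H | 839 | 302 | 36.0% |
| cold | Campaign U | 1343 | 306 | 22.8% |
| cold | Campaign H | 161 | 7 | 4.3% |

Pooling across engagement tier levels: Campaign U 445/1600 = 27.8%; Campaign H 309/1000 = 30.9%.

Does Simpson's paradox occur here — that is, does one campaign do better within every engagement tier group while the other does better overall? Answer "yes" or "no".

yes

Within each engagement tier level (warm 54.1% vs 36.0%; cold 22.8% vs 4.3%), Campaign U has the higher rate every time. Pooled: 27.8% vs 30.9% — Campaign H has the higher rate overall. The two comparisons disagree.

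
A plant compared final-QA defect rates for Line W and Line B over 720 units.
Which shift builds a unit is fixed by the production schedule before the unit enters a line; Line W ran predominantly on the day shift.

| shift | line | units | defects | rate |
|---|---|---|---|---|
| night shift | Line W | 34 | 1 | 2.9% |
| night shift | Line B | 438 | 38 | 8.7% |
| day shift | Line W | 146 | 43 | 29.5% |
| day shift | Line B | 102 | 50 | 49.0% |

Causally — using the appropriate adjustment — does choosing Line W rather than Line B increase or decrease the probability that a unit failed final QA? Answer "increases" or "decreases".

Within every shift level Line W has the lower rate, yet pooled Line B does — Simpson's reversal.
Shift satisfies the back-door criterion: it is not a descendant of the line, and it blocks the spurious path from line to outcome. Adjusting for it (i.e., using the within-shift rates) gives the causal effect.
Within each level — night shift: 2.9% vs 8.7%; day shift: 29.5% vs 49.0% — Line W is lower every time.

decreases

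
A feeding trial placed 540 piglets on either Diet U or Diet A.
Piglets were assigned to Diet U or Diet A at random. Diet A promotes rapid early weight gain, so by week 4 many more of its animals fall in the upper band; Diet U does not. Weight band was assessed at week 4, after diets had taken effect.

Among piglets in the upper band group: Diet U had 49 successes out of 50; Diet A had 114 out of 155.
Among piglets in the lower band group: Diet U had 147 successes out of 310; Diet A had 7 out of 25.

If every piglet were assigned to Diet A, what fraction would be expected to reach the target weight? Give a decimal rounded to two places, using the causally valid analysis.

The distribution of week-4 weight band is itself part of what the diet does — it is an intermediate outcome. Holding it fixed would remove that part of the effect; the total effect is the pooled difference.
So P(outcome | do(Diet A)) is just the pooled rate for Diet A: 121/180 = 0.672.

0.67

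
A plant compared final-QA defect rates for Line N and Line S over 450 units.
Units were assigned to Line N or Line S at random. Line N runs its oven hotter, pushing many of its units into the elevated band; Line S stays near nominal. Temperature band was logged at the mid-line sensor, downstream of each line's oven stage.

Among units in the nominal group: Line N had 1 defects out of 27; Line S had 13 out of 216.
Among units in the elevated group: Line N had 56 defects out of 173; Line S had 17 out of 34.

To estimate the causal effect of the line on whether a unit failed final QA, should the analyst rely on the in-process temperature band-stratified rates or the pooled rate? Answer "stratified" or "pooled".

The stratified and pooled comparisons disagree (Line N wins within each in-process temperature band; Line S wins overall), so the answer turns on the causal role of in-process temperature band.
The distribution of in-process temperature band is itself part of what the line does — it is an intermediate outcome. Holding it fixed would remove that part of the effect; the total effect is the pooled difference.
Pooled: Line N 28.5% vs Line S 12.0%; Line S is lower overall.

pooled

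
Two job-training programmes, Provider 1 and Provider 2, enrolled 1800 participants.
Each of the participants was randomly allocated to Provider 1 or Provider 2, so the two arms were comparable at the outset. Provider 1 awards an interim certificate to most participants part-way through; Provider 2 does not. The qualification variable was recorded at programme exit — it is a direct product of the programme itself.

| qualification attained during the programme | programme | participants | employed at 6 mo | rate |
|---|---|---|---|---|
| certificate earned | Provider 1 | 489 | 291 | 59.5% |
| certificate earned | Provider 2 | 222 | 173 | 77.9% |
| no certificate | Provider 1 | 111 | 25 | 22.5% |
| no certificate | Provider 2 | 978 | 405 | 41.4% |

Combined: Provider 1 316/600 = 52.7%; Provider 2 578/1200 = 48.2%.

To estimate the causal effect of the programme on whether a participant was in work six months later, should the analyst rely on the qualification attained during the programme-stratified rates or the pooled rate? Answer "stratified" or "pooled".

pooled

The stratified and pooled comparisons disagree (Provider 2 wins within each qualification attained during the programme; Provider 1 wins overall), so the answer turns on the causal role of qualification attained during the programme.
Because the programme influences qualification attained during the programme, qualification attained during the programme is a post-treatment mediator, not a confounder. Stratifying on it would bias the estimate; the causal effect is the crude pooled difference.
Pooled: Provider 1 52.7% vs Provider 2 48.2%; Provider 1 is higher overall.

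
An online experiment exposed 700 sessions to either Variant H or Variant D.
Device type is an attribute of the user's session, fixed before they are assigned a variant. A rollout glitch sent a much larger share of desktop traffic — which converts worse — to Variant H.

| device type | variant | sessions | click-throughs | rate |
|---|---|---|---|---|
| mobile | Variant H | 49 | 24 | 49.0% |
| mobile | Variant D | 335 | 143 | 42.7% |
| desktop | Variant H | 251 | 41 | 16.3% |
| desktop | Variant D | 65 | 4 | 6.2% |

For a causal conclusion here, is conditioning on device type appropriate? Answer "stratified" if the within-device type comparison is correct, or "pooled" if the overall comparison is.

stratified

Within every device type level Variant H has the higher rate, yet pooled Variant D does — Simpson's reversal.
Here device type is a common cause — it drives both which variant a case falls under and the outcome. The crude comparison mixes populations; the stratum-specific rates are the causally relevant ones.
Within each level — mobile: 49.0% vs 42.7%; desktop: 16.3% vs 6.2% — Variant H is higher every time.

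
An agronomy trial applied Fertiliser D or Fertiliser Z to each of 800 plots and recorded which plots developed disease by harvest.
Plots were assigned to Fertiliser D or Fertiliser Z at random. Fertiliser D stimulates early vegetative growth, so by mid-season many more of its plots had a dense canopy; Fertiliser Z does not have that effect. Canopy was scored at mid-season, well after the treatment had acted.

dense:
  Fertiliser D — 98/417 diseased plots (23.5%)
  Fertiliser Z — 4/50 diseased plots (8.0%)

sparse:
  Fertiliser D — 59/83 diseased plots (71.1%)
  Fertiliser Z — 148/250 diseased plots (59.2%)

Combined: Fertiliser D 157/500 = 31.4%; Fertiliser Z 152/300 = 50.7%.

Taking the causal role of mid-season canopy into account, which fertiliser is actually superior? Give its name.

Fertiliser D

The stratified and pooled comparisons disagree (Fertiliser Z wins within each mid-season canopy; Fertiliser D wins overall), so the answer turns on the causal role of mid-season canopy.
Stratifying would compare fertilisers among plots the fertilisers themselves sorted into mid-season canopy groups — a form of selection on an intermediate. The unconditioned pooled rates give the total causal effect.
Pooled: Fertiliser D 31.4% vs Fertiliser Z 50.7%; Fertiliser D is lower overall.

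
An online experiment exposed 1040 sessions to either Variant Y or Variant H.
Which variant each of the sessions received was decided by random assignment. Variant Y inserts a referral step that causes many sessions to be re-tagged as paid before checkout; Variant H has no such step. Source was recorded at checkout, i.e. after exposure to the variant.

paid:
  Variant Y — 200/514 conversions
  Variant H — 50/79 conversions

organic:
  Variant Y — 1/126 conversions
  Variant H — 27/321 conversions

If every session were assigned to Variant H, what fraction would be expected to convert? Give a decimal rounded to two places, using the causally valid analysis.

0.19

The traffic source-specific comparison favours Variant H throughout, but the pooled figures favour Variant Y. The question is whether to condition on traffic source.
The distribution of traffic source is itself part of what the variant does — it is an intermediate outcome. Holding it fixed would remove that part of the effect; the total effect is the pooled difference.
So P(outcome | do(Variant H)) is just the pooled rate for Variant H: 77/400 = 0.193.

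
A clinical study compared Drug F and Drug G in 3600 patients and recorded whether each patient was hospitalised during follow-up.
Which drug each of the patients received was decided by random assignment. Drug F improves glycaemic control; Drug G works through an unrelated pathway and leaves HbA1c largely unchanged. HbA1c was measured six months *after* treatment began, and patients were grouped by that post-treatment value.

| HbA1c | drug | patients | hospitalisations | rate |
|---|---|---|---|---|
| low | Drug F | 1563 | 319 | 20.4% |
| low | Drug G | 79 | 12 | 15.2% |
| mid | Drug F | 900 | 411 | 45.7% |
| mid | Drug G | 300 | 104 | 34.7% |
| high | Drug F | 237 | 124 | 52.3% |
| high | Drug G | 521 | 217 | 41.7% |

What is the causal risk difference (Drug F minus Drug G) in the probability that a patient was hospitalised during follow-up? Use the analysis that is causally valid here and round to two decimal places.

-0.05

Stratifying would compare drugs among patients the drugs themselves sorted into HbA1c groups — a form of selection on an intermediate. The unconditioned pooled rates give the total causal effect.
The causal difference is the pooled difference: 0.316 − 0.370 = -0.054.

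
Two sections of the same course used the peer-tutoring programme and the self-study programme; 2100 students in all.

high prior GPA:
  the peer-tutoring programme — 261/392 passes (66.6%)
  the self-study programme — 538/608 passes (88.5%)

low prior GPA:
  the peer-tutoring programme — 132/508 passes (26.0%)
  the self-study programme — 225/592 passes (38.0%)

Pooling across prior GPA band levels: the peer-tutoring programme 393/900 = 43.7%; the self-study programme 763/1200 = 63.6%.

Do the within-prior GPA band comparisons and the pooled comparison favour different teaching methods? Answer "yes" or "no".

Within each prior GPA band level (high prior GPA 66.6% vs 88.5%; low prior GPA 26.0% vs 38.0%), the self-study programme has the higher rate every time. Pooled: 43.7% vs 63.6% — the self-study programme has the higher rate overall. They agree.

no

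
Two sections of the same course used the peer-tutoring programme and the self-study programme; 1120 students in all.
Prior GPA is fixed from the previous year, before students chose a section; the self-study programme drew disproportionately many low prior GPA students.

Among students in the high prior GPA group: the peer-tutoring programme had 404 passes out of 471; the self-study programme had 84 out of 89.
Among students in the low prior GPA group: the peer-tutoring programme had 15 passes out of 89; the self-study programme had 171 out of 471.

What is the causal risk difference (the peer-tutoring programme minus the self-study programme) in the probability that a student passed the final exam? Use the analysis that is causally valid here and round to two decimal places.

Prior GPA band differs across teaching methods for reasons unrelated to any effect of the teaching method itself, and it separately predicts the outcome — a classic confounder. We must compare within prior GPA band levels.
Adjusting over the population distribution of prior GPA band: 0.500·(0.858−0.944) + 0.500·(0.169−0.363) = -0.140.

-0.14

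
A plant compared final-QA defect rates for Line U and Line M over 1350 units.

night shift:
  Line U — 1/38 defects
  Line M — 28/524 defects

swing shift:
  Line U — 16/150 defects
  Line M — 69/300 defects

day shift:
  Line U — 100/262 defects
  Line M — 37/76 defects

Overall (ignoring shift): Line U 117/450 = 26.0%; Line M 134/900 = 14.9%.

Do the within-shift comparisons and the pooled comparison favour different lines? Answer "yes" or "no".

yes

Within each shift level (night shift 2.6% vs 5.3%; swing shift 10.7% vs 23.0%; day shift 38.2% vs 48.7%), Line U has the lower rate every time. Pooled: 26.0% vs 14.9% — Line M has the lower rate overall. The two comparisons disagree.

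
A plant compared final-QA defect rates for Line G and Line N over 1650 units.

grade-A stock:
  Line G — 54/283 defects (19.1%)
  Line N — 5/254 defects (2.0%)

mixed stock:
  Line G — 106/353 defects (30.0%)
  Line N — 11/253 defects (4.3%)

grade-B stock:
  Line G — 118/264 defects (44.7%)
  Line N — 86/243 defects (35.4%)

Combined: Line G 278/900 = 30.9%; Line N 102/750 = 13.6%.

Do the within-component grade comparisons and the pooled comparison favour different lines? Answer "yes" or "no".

no

Within each component grade level (grade-A stock 19.1% vs 2.0%; mixed stock 30.0% vs 4.3%; grade-B stock 44.7% vs 35.4%), Line N has the lower rate every time. Pooled: 30.9% vs 13.6% — Line N has the lower rate overall. They agree.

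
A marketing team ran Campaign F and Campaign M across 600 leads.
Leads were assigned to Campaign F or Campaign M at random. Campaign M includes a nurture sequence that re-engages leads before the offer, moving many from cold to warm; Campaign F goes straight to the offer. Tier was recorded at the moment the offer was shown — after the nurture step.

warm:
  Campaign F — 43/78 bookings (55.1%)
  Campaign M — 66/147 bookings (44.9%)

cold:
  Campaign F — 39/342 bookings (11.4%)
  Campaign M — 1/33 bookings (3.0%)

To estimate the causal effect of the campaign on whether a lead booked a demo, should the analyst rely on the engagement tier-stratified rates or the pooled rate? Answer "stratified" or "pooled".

pooled

Campaign F is higher inside every engagement tier stratum but Campaign M is higher in aggregate. Whether to stratify depends on how engagement tier relates to the campaign.
The distribution of engagement tier is itself part of what the campaign does — it is an intermediate outcome. Holding it fixed would remove that part of the effect; the total effect is the pooled difference.
Pooled: Campaign F 19.5% vs Campaign M 37.2%; Campaign M is higher overall.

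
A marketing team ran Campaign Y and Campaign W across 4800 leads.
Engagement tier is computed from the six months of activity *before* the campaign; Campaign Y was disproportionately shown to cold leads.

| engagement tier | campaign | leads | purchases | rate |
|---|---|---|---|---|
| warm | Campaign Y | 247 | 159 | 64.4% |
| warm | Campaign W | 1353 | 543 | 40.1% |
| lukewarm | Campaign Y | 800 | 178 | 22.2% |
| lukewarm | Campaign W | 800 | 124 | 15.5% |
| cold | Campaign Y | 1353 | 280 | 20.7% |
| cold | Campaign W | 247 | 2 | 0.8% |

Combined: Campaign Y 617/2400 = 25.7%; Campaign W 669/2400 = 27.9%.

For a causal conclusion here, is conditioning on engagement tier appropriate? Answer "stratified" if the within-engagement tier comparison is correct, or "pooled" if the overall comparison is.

stratified

The engagement tier-specific comparison favours Campaign Y throughout, but the pooled figures favour Campaign W. The question is whether to condition on engagement tier.
Since engagement tier is a pre-existing factor (not a product of the campaign) and it affects the outcome on its own, it is a confounder. The stratified rates, not the pooled rate, identify the causal effect.
Within each level — warm: 64.4% vs 40.1%; lukewarm: 22.2% vs 15.5%; cold: 20.7% vs 0.8% — Campaign Y is higher every time.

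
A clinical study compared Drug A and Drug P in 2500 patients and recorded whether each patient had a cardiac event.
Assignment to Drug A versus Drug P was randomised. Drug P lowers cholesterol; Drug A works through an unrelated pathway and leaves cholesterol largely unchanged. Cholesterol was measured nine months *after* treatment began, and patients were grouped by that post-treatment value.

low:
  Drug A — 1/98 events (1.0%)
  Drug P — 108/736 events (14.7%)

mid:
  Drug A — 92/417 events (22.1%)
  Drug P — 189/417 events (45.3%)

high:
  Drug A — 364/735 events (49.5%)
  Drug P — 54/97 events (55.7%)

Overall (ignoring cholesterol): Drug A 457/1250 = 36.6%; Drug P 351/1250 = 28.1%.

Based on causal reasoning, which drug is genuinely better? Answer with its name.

Drug A is lower inside every cholesterol stratum but Drug P is lower in aggregate. Whether to stratify depends on how cholesterol relates to the drug.
Cholesterol lies on the pathway drug → cholesterol → outcome, so adjusting for it blocks the indirect effect. For the total causal effect of drug, use the unadjusted pooled rates.
Pooled: Drug A 36.6% vs Drug P 28.1%; Drug P is lower overall.

Drug P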